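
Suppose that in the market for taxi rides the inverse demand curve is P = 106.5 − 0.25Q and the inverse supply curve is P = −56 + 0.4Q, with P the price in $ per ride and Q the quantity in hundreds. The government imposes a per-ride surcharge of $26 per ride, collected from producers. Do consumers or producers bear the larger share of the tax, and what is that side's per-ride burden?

Producers bear the larger share: $16 per ride.

Rewrite in direct form: Qd = 426 − 4P and Qs = 2.5P + 140.
Before the tax: set 426 − 4P = 2.5P + 140 → P* = $44, Q* = 250.
With the tax collected from producers, supply shifts: Qs = 2.5(P − 26) + 140.
New equilibrium: consumers pay $54, producers receive $28, Q = 210. (Wedge: Pb − Ps = 26.)
Per-ride burden: consumers $10, producers $16.
Producers take the larger share because supply is less price-elastic here (demand slope 4 vs supply slope 2.5).
The less price-elastic side of the market bears the larger share of a per-unit tax.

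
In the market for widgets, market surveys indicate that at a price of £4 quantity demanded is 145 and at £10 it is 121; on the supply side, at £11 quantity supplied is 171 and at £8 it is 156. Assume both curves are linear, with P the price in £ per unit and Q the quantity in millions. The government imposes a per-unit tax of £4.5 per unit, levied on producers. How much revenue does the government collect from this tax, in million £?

Demand slope: (121 − 145)/(10 − 4) = -4, so Qd = 161 − 4P.
Supply slope: (156 − 171)/(8 − 11) = 5, so Qs = 5P + 116.
Without the tax, 161 − 4P = 5P + 116 gives 9P = 45, so P* = £5 and Q* = 141.
With the tax collected from producers, supply shifts: Qs = 5(P − 4.5) + 116.
Solving gives Q = 131 with consumers paying £7.5 and producers receiving £3 (the £4.5 wedge).
Revenue = t · Q = 4.5 · 131 = £589.5.

Tax revenue = £589.5 million.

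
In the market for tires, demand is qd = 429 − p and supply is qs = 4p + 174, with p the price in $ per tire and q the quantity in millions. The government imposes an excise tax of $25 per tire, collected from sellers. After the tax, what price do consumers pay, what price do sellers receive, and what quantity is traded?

Before the tax: set 429 − p = 4p + 174 → p* = $51, q* = 378.
With the tax collected from sellers, supply shifts: qs = 4(p − 25) + 174.
Solving gives q = 358 with consumers paying $71 and sellers receiving $46 (the $25 wedge).
The less price-elastic side of the market bears the larger share of a per-unit tax.

Consumers pay $71; sellers receive $46; quantity = 358.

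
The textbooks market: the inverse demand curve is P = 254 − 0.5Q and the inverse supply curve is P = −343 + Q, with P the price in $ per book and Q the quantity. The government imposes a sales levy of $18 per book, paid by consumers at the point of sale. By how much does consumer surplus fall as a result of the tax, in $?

Inverting to Q(P) form: Qd = 508 − 2P; Qs = P + 343.
Without the tax, 508 − 2P = P + 343 gives 3P = 165, so P* = $55 and Q* = 398.
With the tax collected from consumers, demand (in seller-price terms) shifts: Qd = 508 − 2(P + 18).
Solving gives Q = 386 with consumers paying $61 and sellers receiving $43 (the $18 wedge).
ΔCS is the trapezoid between Q = 386 and Q = 398 of height $6: ½ · (398 + 386) · 6 = $2352.

Consumer surplus falls by $2352.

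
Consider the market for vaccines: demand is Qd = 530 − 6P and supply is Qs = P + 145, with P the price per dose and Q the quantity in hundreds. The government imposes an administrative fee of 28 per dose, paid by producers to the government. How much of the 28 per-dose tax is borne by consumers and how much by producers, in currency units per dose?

Consumers bear 4 per dose; producers bear 24 per dose.

Without the tax, 530 − 6P = P + 145 gives 7P = 385, so P* = 55 and Q* = 200.
With the tax collected from producers, supply shifts: Qs = (P − 28) + 145.
Solving gives Q = 176 with consumers paying 59 and producers receiving 31 (the 28 wedge).
Burden on consumers: 4; on producers: 24. (They sum to 28.)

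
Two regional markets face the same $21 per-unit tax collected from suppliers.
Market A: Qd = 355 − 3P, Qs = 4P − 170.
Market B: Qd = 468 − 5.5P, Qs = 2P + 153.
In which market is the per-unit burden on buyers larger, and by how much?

Market A, by $6.4.

Market A: pre-tax P* = $75, Q* = 130; post-tax Q = 94; per-unit burden on buyers = $12.
Market B: pre-tax P* = $42, Q* = 237; post-tax Q = 206.2; per-unit burden on buyers = $5.6.
Difference: $12 vs $5.6 → market A is larger by $6.4.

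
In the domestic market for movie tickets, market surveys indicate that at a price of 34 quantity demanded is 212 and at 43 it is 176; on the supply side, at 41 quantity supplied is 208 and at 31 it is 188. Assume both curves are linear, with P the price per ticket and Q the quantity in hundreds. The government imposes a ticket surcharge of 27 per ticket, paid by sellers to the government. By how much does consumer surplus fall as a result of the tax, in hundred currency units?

Consumer surplus falls by 1638 hundred.

Demand slope: (176 − 212)/(43 − 34) = -4, so Qd = 348 − 4P.
Supply slope: (188 − 208)/(31 − 41) = 2, so Qs = 2P + 126.
Before the tax: set 348 − 4P = 2P + 126 → P* = 37, Q* = 200.
With the tax collected from sellers, supply shifts: Qs = 2(P − 27) + 126.
New equilibrium: buyers pay 46, sellers receive 19, Q = 164. (Wedge: Pb − Ps = 27.)
ΔCS is the trapezoid between Q = 164 and Q = 200 of height 9: ½ · (200 + 164) · 9 = 1638.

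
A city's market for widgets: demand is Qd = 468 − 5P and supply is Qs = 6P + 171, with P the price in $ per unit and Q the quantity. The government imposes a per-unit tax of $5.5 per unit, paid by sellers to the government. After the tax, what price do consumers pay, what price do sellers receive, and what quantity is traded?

Consumers pay $30; sellers receive $24.5; quantity = 318.

Before the tax: set 468 − 5P = 6P + 171 → P* = $27, Q* = 333.
With the tax collected from sellers, supply shifts: Qs = 6(P − 5.5) + 171.
Solving gives Q = 318 with consumers paying $30 and sellers receiving $24.5 (the $5.5 wedge).
The less price-elastic side of the market bears the larger share of a per-unit tax.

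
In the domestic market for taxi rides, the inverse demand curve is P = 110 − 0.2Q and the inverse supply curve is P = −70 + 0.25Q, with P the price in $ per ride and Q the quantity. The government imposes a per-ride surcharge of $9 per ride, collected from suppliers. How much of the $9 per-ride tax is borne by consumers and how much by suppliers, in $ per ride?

Inverting to Q(P) form: Qd = 550 − 5P; Qs = 4P + 280.
Before the tax: set 550 − 5P = 4P + 280 → P* = $30, Q* = 400.
With the tax collected from suppliers, supply shifts: Qs = 4(P − 9) + 280.
Solving gives Q = 380 with consumers paying $34 and suppliers receiving $25 (the $9 wedge).
Burden on consumers: $4; on suppliers: $5. (They sum to $9.)

Consumers bear $4 per ride; suppliers bear $5 per ride.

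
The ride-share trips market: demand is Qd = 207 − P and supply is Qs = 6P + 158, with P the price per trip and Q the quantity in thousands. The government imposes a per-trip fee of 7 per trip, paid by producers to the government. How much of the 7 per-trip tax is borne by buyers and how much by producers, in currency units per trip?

Buyers bear 6 per trip; producers bear 1 per trip.

Before the tax: set 207 − P = 6P + 158 → P* = 7, Q* = 200.
With the tax collected from producers, supply shifts: Qs = 6(P − 7) + 158.
New equilibrium: buyers pay 13, producers receive 6, Q = 194. (Wedge: Pb − Ps = 7.)
Burden on buyers: 6; on producers: 1. (They sum to 7.)
The less price-elastic side of the market bears the larger share of a per-unit tax.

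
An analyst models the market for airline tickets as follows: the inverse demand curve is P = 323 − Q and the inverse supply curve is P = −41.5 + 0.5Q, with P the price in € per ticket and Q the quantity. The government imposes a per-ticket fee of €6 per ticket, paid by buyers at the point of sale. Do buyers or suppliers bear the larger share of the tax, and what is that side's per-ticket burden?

Buyers bear the larger share: €4 per ticket.

Inverting to Q(P) form: Qd = 323 − P; Qs = 2P + 83.
Without the tax, 323 − P = 2P + 83 gives 3P = 240, so P* = €80 and Q* = 243.
With the tax collected from buyers, demand (in seller-price terms) shifts: Qd = 323 − (P + 6).
Solving gives Q = 239 with buyers paying €84 and suppliers receiving €78 (the €6 wedge).
Per-ticket burden: buyers €4, suppliers €2.
Buyers take the larger share because demand is less price-elastic here (demand slope 1 vs supply slope 2).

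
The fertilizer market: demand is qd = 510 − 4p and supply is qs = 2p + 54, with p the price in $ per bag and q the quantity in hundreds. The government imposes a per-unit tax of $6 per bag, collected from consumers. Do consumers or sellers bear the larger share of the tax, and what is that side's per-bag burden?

Without the tax, 510 − 4p = 2p + 54 gives 6p = 456, so p* = $76 and q* = 206.
With the tax collected from consumers, demand (in seller-price terms) shifts: qd = 510 − 4(p + 6).
Solving gives q = 198 with consumers paying $78 and sellers receiving $72 (the $6 wedge).
Per-bag burden: consumers $2, sellers $4.
Sellers take the larger share because supply is less price-elastic here (demand slope 4 vs supply slope 2).
The less price-elastic side of the market bears the larger share of a per-unit tax.

Sellers bear the larger share: $4 per bag.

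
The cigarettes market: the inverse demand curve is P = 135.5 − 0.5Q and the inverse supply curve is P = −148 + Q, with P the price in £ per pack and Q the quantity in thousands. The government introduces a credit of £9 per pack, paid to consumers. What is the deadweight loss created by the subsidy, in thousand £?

Deadweight loss = £27 thousand.

Inverting to Q(P) form: Qd = 271 − 2P; Qs = P + 148.
Before the subsidy: set 271 − 2P = P + 148 → P* = £41, Q* = 189.
With a per-unit subsidy paid to consumers, each effectively pays P − 9, so demand becomes Qd = 271 − 2(P − 9).
New equilibrium: consumers pay £38, producers receive £47, Q = 195. (Wedge: Pb − Ps = −9.)
Quantity rises by |ΔQ| = |189 − 195| = 6.
DWL = ½ · t · |ΔQ| = ½ · 9 · 6 = £27.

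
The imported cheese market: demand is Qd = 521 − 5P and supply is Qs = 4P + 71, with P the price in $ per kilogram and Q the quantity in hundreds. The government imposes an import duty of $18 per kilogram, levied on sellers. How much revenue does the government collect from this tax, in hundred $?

Without the tax, 521 − 5P = 4P + 71 gives 9P = 450, so P* = $50 and Q* = 271.
With the tax collected from sellers, supply shifts: Qs = 4(P − 18) + 71.
New equilibrium: buyers pay $58, sellers receive $40, Q = 231. (Wedge: Pb − Ps = 18.)
Revenue = t · Q = 18 · 231 = $4158.

Tax revenue = $4158 hundred.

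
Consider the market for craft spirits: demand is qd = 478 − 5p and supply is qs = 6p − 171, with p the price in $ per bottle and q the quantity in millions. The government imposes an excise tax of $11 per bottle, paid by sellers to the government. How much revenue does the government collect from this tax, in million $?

Before the tax: set 478 − 5p = 6p − 171 → p* = $59, q* = 183.
With the tax collected from sellers, supply shifts: qs = 6(p − 11) − 171.
New equilibrium: consumers pay $65, sellers receive $54, q = 153. (Wedge: pb − ps = 11.)
Revenue = t · Q = 11 · 153 = $1683.

Tax revenue = $1683 million.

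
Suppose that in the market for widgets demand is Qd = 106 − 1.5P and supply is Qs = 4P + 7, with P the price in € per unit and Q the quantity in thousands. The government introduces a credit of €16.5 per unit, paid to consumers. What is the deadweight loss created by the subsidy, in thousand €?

Deadweight loss = €148.5 thousand.

Before the subsidy: set 106 − 1.5P = 4P + 7 → P* = €18, Q* = 79.
With a per-unit subsidy paid to consumers, each effectively pays P − 16.5, so demand becomes Qd = 106 − 1.5(P − 16.5).
Solving gives Q = 97 with consumers paying €6 and suppliers receiving €22.5 (the €16.5 wedge).
Quantity rises by |ΔQ| = |79 − 97| = 18.
DWL = ½ · t · |ΔQ| = ½ · 16.5 · 18 = €148.5.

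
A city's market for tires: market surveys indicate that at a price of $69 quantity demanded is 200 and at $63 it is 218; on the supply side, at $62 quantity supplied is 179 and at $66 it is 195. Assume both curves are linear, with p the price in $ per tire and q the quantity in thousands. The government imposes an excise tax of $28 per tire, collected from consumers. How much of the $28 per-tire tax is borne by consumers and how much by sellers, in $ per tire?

Demand slope: (218 − 200)/(63 − 69) = -3, so qd = 407 − 3p.
Supply slope: (195 − 179)/(66 − 62) = 4, so qs = 4p − 69.
Without the tax, 407 − 3p = 4p − 69 gives 7p = 476, so p* = $68 and q* = 203.
With the tax collected from consumers, demand (in seller-price terms) shifts: qd = 407 − 3(p + 28).
Solving gives q = 155 with consumers paying $84 and sellers receiving $56 (the $28 wedge).
Burden on consumers: $16; on sellers: $12. (They sum to $28.)

Consumers bear $16 per tire; sellers bear $12 per tire.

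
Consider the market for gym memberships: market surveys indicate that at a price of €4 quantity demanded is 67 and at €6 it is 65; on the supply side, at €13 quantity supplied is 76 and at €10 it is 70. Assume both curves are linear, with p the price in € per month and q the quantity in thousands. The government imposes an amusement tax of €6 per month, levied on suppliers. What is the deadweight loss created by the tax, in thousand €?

Deadweight loss = €12 thousand.

Demand slope: (65 − 67)/(6 − 4) = -1, so qd = 71 − p.
Supply slope: (70 − 76)/(10 − 13) = 2, so qs = 2p + 50.
Without the tax, 71 − p = 2p + 50 gives 3p = 21, so p* = €7 and q* = 64.
With the tax collected from suppliers, supply shifts: qs = 2(p − 6) + 50.
Solving gives q = 60 with buyers paying €11 and suppliers receiving €5 (the €6 wedge).
Quantity falls by |ΔQ| = |64 − 60| = 4.
DWL = ½ · t · |ΔQ| = ½ · 6 · 4 = €12.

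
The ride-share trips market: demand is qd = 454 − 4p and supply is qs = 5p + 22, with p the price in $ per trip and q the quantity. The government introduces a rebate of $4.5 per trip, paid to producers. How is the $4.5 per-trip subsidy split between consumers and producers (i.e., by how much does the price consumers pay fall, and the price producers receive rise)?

Without the subsidy, 454 − 4p = 5p + 22 gives 9p = 432, so p* = $48 and q* = 262.
With a per-unit subsidy paid to producers, each receives p + 4.5 per unit sold, so supply becomes qs = 5(p + 4.5) + 22.
New equilibrium: consumers pay $45.5, producers receive $50, q = 272. (Wedge: pb − ps = −4.5.)
Gain to consumers: $2.5; to producers: $2. (They sum to $4.5.)

Consumers gain $2.5 per trip; producers gain $2 per trip.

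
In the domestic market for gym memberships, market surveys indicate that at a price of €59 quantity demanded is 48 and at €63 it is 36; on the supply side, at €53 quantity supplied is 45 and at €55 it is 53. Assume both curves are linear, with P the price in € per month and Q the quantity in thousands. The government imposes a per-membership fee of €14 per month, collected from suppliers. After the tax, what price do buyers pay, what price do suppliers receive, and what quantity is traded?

Buyers pay €64; suppliers receive €50; quantity = 33.

Demand slope: (36 − 48)/(63 − 59) = -3, so Qd = 225 − 3P.
Supply slope: (53 − 45)/(55 − 53) = 4, so Qs = 4P − 167.
Before the tax: set 225 − 3P = 4P − 167 → P* = €56, Q* = 57.
With the tax collected from suppliers, supply shifts: Qs = 4(P − 14) − 167.
New equilibrium: buyers pay €64, suppliers receive €50, Q = 33. (Wedge: Pb − Ps = 14.)
The less price-elastic side of the market bears the larger share of a per-unit tax.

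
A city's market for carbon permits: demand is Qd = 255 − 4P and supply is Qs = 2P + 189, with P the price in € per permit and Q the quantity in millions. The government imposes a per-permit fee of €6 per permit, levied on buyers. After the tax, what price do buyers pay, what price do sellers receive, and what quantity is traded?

Buyers pay €13; sellers receive €7; quantity = 203.

Before the tax: set 255 − 4P = 2P + 189 → P* = €11, Q* = 211.
With the tax collected from buyers, demand (in seller-price terms) shifts: Qd = 255 − 4(P + 6).
New equilibrium: buyers pay €13, sellers receive €7, Q = 203. (Wedge: Pb − Ps = 6.)
The less price-elastic side of the market bears the larger share of a per-unit tax.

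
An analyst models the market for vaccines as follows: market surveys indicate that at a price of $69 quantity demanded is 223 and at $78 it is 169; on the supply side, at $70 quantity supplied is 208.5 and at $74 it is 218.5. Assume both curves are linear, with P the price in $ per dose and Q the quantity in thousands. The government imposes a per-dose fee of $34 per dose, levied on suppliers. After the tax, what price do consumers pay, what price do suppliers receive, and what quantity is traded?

Demand slope: (169 − 223)/(78 − 69) = -6, so Qd = 637 − 6P.
Supply slope: (218.5 − 208.5)/(74 − 70) = 2.5, so Qs = 2.5P + 33.5.
Without the tax, 637 − 6P = 2.5P + 33.5 gives 8.5P = 603.5, so P* = $71 and Q* = 211.
With the tax collected from suppliers, supply shifts: Qs = 2.5(P − 34) + 33.5.
Solving gives Q = 151 with consumers paying $81 and suppliers receiving $47 (the $34 wedge).
The less price-elastic side of the market bears the larger share of a per-unit tax.

Consumers pay $81; suppliers receive $47; quantity = 151.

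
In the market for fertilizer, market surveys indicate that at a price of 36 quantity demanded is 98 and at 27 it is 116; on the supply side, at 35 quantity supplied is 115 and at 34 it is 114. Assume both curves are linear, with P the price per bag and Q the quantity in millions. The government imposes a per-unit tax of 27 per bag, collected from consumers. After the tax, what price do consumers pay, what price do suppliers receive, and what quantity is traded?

Consumers pay 39; suppliers receive 12; quantity = 92.

Demand slope: (116 − 98)/(27 − 36) = -2, so Qd = 170 − 2P.
Supply slope: (114 − 115)/(34 − 35) = 1, so Qs = P + 80.
Without the tax, 170 − 2P = P + 80 gives 3P = 90, so P* = 30 and Q* = 110.
With the tax collected from consumers, demand (in seller-price terms) shifts: Qd = 170 − 2(P + 27).
New equilibrium: consumers pay 39, suppliers receive 12, Q = 92. (Wedge: Pb − Ps = 27.)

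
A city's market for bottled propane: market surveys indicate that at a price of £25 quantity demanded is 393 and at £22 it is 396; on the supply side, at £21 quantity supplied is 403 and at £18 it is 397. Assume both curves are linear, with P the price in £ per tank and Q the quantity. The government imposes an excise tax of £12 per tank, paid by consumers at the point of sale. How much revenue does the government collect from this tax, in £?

Tax revenue = £4692.

Demand slope: (396 − 393)/(22 − 25) = -1, so Qd = 418 − P.
Supply slope: (397 − 403)/(18 − 21) = 2, so Qs = 2P + 361.
Without the tax, 418 − P = 2P + 361 gives 3P = 57, so P* = £19 and Q* = 399.
With the tax collected from consumers, demand (in seller-price terms) shifts: Qd = 418 − (P + 12).
Solving gives Q = 391 with consumers paying £27 and producers receiving £15 (the £12 wedge).
Revenue = t · Q = 12 · 391 = £4692.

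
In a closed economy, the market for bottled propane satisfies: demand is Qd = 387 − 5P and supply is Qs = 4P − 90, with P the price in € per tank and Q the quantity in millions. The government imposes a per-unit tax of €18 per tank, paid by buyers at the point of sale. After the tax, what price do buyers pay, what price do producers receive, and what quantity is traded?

Without the tax, 387 − 5P = 4P − 90 gives 9P = 477, so P* = €53 and Q* = 122.
With the tax collected from buyers, demand (in seller-price terms) shifts: Qd = 387 − 5(P + 18).
Solving gives Q = 82 with buyers paying €61 and producers receiving €43 (the €18 wedge).
The less price-elastic side of the market bears the larger share of a per-unit tax.

Buyers pay €61; producers receive €43; quantity = 82.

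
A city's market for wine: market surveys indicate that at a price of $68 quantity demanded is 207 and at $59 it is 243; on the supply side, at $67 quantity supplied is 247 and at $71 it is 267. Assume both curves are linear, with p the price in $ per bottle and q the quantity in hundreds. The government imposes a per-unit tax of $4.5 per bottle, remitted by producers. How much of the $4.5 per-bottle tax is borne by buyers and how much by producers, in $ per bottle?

Buyers bear $2.5 per bottle; producers bear $2 per bottle.

Demand slope: (243 − 207)/(59 − 68) = -4, so qd = 479 − 4p.
Supply slope: (267 − 247)/(71 − 67) = 5, so qs = 5p − 88.
Before the tax: set 479 − 4p = 5p − 88 → p* = $63, q* = 227.
With the tax collected from producers, supply shifts: qs = 5(p − 4.5) − 88.
Solving gives q = 217 with buyers paying $65.5 and producers receiving $61 (the $4.5 wedge).
Burden on buyers: $2.5; on producers: $2. (They sum to $4.5.)
The less price-elastic side of the market bears the larger share of a per-unit tax.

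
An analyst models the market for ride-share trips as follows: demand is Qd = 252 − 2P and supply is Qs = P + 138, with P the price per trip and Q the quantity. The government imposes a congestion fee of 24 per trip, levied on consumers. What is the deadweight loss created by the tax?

Deadweight loss = 192.

Without the tax, 252 − 2P = P + 138 gives 3P = 114, so P* = 38 and Q* = 176.
With the tax collected from consumers, demand (in seller-price terms) shifts: Qd = 252 − 2(P + 24).
Solving gives Q = 160 with consumers paying 46 and producers receiving 22 (the 24 wedge).
Quantity falls by |ΔQ| = |176 − 160| = 16.
DWL = ½ · t · |ΔQ| = ½ · 24 · 16 = 192.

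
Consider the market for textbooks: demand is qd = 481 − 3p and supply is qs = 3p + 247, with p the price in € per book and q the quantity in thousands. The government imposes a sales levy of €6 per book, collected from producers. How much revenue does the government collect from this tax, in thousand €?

Tax revenue = €2130 thousand.

Before the tax: set 481 − 3p = 3p + 247 → p* = €39, q* = 364.
With the tax collected from producers, supply shifts: qs = 3(p − 6) + 247.
Solving gives q = 355 with buyers paying €42 and producers receiving €36 (the €6 wedge).
Revenue = t · Q = 6 · 355 = €2130.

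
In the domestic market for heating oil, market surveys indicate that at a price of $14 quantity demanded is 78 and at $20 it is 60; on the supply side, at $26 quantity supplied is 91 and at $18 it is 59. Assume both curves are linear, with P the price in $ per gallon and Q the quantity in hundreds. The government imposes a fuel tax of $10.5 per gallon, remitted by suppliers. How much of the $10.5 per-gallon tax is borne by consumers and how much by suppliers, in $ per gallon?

Consumers bear $6 per gallon; suppliers bear $4.5 per gallon.

Demand slope: (60 − 78)/(20 − 14) = -3, so Qd = 120 − 3P.
Supply slope: (59 − 91)/(18 − 26) = 4, so Qs = 4P − 13.
Before the tax: set 120 − 3P = 4P − 13 → P* = $19, Q* = 63.
With the tax collected from suppliers, supply shifts: Qs = 4(P − 10.5) − 13.
New equilibrium: consumers pay $25, suppliers receive $14.5, Q = 45. (Wedge: Pb − Ps = 10.5.)
Burden on consumers: $6; on suppliers: $4.5. (They sum to $10.5.)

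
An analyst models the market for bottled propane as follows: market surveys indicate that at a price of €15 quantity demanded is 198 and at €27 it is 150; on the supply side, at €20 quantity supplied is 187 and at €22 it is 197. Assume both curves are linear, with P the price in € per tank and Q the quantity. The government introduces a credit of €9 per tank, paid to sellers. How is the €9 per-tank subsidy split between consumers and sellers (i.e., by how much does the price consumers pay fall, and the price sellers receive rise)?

Consumers gain €5 per tank; sellers gain €4 per tank.

Demand slope: (150 − 198)/(27 − 15) = -4, so Qd = 258 − 4P.
Supply slope: (197 − 187)/(22 − 20) = 5, so Qs = 5P + 87.
Without the subsidy, 258 − 4P = 5P + 87 gives 9P = 171, so P* = €19 and Q* = 182.
With a per-unit subsidy paid to sellers, each receives P + 9 per unit sold, so supply becomes Qs = 5(P + 9) + 87.
Solving gives Q = 202 with consumers paying €14 and sellers receiving €23 (the €9 wedge).
Gain to consumers: €5; to sellers: €4. (They sum to €9.)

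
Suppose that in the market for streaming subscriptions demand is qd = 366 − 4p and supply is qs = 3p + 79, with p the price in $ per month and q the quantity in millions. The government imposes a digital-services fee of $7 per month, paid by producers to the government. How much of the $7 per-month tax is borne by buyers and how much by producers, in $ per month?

Buyers bear $3 per month; producers bear $4 per month.

Before the tax: set 366 − 4p = 3p + 79 → p* = $41, q* = 202.
With the tax collected from producers, supply shifts: qs = 3(p − 7) + 79.
New equilibrium: buyers pay $44, producers receive $37, q = 190. (Wedge: pb − ps = 7.)
Burden on buyers: $3; on producers: $4. (They sum to $7.)
The less price-elastic side of the market bears the larger share of a per-unit tax.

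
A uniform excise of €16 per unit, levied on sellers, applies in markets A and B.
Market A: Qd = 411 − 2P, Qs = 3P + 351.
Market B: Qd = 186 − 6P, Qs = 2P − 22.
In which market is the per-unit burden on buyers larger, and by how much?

Market A, by €5.6.

Market A: pre-tax P* = €12, Q* = 387; post-tax Q = 367.8; per-unit burden on buyers = €9.6.
Market B: pre-tax P* = €26, Q* = 30; post-tax Q = 6; per-unit burden on buyers = €4.
Difference: €9.6 vs €4 → market A is larger by €5.6.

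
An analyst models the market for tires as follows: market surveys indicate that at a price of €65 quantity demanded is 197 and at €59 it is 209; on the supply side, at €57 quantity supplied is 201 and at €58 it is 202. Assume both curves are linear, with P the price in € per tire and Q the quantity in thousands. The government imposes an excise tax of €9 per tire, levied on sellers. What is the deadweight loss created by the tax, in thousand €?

Demand slope: (209 − 197)/(59 − 65) = -2, so Qd = 327 − 2P.
Supply slope: (202 − 201)/(58 − 57) = 1, so Qs = P + 144.
Without the tax, 327 − 2P = P + 144 gives 3P = 183, so P* = €61 and Q* = 205.
With the tax collected from sellers, supply shifts: Qs = (P − 9) + 144.
Solving gives Q = 199 with consumers paying €64 and sellers receiving €55 (the €9 wedge).
Quantity falls by |ΔQ| = |205 − 199| = 6.
DWL = ½ · t · |ΔQ| = ½ · 9 · 6 = €27.

Deadweight loss = €27 thousand.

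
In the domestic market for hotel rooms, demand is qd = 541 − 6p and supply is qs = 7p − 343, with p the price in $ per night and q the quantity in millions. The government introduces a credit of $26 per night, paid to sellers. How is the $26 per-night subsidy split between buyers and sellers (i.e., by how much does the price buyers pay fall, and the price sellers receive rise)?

Buyers gain $14 per night; sellers gain $12 per night.

Without the subsidy, 541 − 6p = 7p − 343 gives 13p = 884, so p* = $68 and q* = 133.
With a per-unit subsidy paid to sellers, each receives p + 26 per unit sold, so supply becomes qs = 7(p + 26) − 343.
New equilibrium: buyers pay $54, sellers receive $80, q = 217. (Wedge: pb − ps = −26.)
Gain to buyers: $14; to sellers: $12. (They sum to $26.)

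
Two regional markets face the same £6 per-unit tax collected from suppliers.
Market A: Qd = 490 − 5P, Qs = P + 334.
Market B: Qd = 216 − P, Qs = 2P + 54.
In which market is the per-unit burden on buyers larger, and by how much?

Market A: pre-tax P* = £26, Q* = 360; post-tax Q = 355; per-unit burden on buyers = £1.
Market B: pre-tax P* = £54, Q* = 162; post-tax Q = 158; per-unit burden on buyers = £4.
Difference: £1 vs £4 → market B is larger by £3.

Market B, by £3.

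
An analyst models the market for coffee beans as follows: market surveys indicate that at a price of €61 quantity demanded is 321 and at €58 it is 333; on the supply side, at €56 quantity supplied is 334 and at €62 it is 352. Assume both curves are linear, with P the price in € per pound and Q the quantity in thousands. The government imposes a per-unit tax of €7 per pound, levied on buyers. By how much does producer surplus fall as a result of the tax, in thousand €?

Demand slope: (333 − 321)/(58 − 61) = -4, so Qd = 565 − 4P.
Supply slope: (352 − 334)/(62 − 56) = 3, so Qs = 3P + 166.
Before the tax: set 565 − 4P = 3P + 166 → P* = €57, Q* = 337.
With the tax collected from buyers, demand (in seller-price terms) shifts: Qd = 565 − 4(P + 7).
New equilibrium: buyers pay €60, suppliers receive €53, Q = 325. (Wedge: Pb − Ps = 7.)
ΔPS is the trapezoid between Q = 325 and Q = 337 of height €4: ½ · (337 + 325) · 4 = €1324.

Producer surplus falls by €1324 thousand.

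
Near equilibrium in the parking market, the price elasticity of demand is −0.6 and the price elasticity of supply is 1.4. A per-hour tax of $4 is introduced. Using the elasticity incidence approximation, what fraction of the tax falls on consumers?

Consumers' share ≈ 0.7.

Incidence ratio: consumers' share ≈ εs / (εs + |εd|) = 1.4 / (1.4 + 0.6) = 0.7.
Supply is the more elastic side, so consumers bear the larger share.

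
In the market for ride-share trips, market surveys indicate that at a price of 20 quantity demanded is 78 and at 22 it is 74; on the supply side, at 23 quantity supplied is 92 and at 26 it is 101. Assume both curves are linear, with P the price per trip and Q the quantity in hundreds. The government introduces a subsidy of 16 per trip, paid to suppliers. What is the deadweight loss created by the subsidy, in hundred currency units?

Demand slope: (74 − 78)/(22 − 20) = -2, so Qd = 118 − 2P.
Supply slope: (101 − 92)/(26 − 23) = 3, so Qs = 3P + 23.
Without the subsidy, 118 − 2P = 3P + 23 gives 5P = 95, so P* = 19 and Q* = 80.
With a per-unit subsidy paid to suppliers, each receives P + 16 per unit sold, so supply becomes Qs = 3(P + 16) + 23.
Solving gives Q = 99.2 with buyers paying 9.4 and suppliers receiving 25.4 (the 16 wedge).
Quantity rises by |ΔQ| = |80 − 99.2| = 19.2.
DWL = ½ · t · |ΔQ| = ½ · 16 · 19.2 = 153.6.

Deadweight loss = 153.6 hundred.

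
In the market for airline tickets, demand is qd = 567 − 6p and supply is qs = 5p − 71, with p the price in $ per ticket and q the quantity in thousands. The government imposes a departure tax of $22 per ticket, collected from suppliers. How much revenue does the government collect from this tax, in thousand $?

Without the tax, 567 − 6p = 5p − 71 gives 11p = 638, so p* = $58 and q* = 219.
With the tax collected from suppliers, supply shifts: qs = 5(p − 22) − 71.
Solving gives q = 159 with buyers paying $68 and suppliers receiving $46 (the $22 wedge).
Revenue = t · Q = 22 · 159 = $3498.

Tax revenue = $3498 thousand.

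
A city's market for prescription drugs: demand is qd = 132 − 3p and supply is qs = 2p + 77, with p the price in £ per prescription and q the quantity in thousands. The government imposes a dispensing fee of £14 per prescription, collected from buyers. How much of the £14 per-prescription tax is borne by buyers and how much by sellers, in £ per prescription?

Without the tax, 132 − 3p = 2p + 77 gives 5p = 55, so p* = £11 and q* = 99.
With the tax collected from buyers, demand (in seller-price terms) shifts: qd = 132 − 3(p + 14).
New equilibrium: buyers pay £16.6, sellers receive £2.6, q = 82.2. (Wedge: pb − ps = 14.)
Burden on buyers: £5.6; on sellers: £8.4. (They sum to £14.)
The less price-elastic side of the market bears the larger share of a per-unit tax.

Buyers bear £5.6 per prescription; sellers bear £8.4 per prescription.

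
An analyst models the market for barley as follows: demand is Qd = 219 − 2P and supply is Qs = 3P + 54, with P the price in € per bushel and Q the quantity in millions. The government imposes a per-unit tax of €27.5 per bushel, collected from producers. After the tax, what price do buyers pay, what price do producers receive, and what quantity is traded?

Buyers pay €49.5; producers receive €22; quantity = 120.

Without the tax, 219 − 2P = 3P + 54 gives 5P = 165, so P* = €33 and Q* = 153.
With the tax collected from producers, supply shifts: Qs = 3(P − 27.5) + 54.
New equilibrium: buyers pay €49.5, producers receive €22, Q = 120. (Wedge: Pb − Ps = 27.5.)
The less price-elastic side of the market bears the larger share of a per-unit tax.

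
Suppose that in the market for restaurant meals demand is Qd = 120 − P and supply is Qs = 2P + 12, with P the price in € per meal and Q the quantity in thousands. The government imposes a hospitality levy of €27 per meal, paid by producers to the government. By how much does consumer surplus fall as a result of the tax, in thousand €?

Consumer surplus falls by €1350 thousand.

Without the tax, 120 − P = 2P + 12 gives 3P = 108, so P* = €36 and Q* = 84.
With the tax collected from producers, supply shifts: Qs = 2(P − 27) + 12.
Solving gives Q = 66 with buyers paying €54 and producers receiving €27 (the €27 wedge).
ΔCS is the trapezoid between Q = 66 and Q = 84 of height €18: ½ · (84 + 66) · 18 = €1350.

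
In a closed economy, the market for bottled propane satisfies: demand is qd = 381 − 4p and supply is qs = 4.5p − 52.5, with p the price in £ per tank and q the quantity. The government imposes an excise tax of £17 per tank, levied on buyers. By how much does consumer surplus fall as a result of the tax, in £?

Before the tax: set 381 − 4p = 4.5p − 52.5 → p* = £51, q* = 177.
With the tax collected from buyers, demand (in seller-price terms) shifts: qd = 381 − 4(p + 17).
New equilibrium: buyers pay £60, producers receive £43, q = 141. (Wedge: pb − ps = 17.)
ΔCS is the trapezoid between Q = 141 and Q = 177 of height £9: ½ · (177 + 141) · 9 = £1431.

Consumer surplus falls by £1431.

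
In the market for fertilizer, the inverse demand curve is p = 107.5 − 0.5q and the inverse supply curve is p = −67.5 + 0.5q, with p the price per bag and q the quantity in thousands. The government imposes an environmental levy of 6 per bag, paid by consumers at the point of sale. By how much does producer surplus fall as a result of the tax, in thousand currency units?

Rewrite in direct form: qd = 215 − 2p and qs = 2p + 135.
Before the tax: set 215 − 2p = 2p + 135 → p* = 20, q* = 175.
With the tax collected from consumers, demand (in seller-price terms) shifts: qd = 215 − 2(p + 6).
New equilibrium: consumers pay 23, suppliers receive 17, q = 169. (Wedge: pb − ps = 6.)
ΔPS is the trapezoid between Q = 169 and Q = 175 of height 3: ½ · (175 + 169) · 3 = 516.

Producer surplus falls by 516 thousand.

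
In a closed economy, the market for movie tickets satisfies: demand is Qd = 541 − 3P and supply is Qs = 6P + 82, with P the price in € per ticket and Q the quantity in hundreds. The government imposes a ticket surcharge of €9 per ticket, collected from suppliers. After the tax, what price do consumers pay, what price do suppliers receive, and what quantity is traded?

Without the tax, 541 − 3P = 6P + 82 gives 9P = 459, so P* = €51 and Q* = 388.
With the tax collected from suppliers, supply shifts: Qs = 6(P − 9) + 82.
New equilibrium: consumers pay €57, suppliers receive €48, Q = 370. (Wedge: Pb − Ps = 9.)

Consumers pay €57; suppliers receive €48; quantity = 370.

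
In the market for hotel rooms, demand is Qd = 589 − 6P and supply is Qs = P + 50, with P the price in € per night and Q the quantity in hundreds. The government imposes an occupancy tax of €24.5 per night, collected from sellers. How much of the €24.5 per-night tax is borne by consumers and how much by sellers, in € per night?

Consumers bear €3.5 per night; sellers bear €21 per night.

Before the tax: set 589 − 6P = P + 50 → P* = €77, Q* = 127.
With the tax collected from sellers, supply shifts: Qs = (P − 24.5) + 50.
Solving gives Q = 106 with consumers paying €80.5 and sellers receiving €56 (the €24.5 wedge).
Burden on consumers: €3.5; on sellers: €21. (They sum to €24.5.)
The less price-elastic side of the market bears the larger share of a per-unit tax.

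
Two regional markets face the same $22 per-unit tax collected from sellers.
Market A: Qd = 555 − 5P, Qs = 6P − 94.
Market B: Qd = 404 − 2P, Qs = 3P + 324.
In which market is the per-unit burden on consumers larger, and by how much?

Market A: pre-tax P* = $59, Q* = 260; post-tax Q = 200; per-unit burden on consumers = $12.
Market B: pre-tax P* = $16, Q* = 372; post-tax Q = 345.6; per-unit burden on consumers = $13.2.
Difference: $12 vs $13.2 → market B is larger by $1.2.

Market B, by $1.2.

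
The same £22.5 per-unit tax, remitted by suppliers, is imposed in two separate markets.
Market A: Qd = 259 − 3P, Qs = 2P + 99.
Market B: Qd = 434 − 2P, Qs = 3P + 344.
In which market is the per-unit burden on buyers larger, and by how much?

Market B, by £4.5.

Market A: pre-tax P* = £32, Q* = 163; post-tax Q = 136; per-unit burden on buyers = £9.
Market B: pre-tax P* = £18, Q* = 398; post-tax Q = 371; per-unit burden on buyers = £13.5.
Difference: £9 vs £13.5 → market B is larger by £4.5.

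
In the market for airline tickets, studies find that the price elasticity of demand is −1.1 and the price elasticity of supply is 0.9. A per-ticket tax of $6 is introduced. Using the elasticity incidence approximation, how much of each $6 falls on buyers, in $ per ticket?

Buyers bear ≈ $2.7 per ticket.

Incidence ratio: buyers' share ≈ εs / (εs + |εd|) = 0.9 / (0.9 + 1.1) = 0.45.
So buyers bear ≈ 0.45 × $6 = $2.7; producers bear $3.3.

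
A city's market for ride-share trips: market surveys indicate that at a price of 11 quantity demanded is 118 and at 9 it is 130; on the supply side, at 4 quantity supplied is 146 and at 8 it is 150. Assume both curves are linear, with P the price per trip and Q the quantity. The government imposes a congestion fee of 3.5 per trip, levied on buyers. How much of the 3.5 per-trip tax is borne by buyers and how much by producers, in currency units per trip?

Demand slope: (130 − 118)/(9 − 11) = -6, so Qd = 184 − 6P.
Supply slope: (150 − 146)/(8 − 4) = 1, so Qs = P + 142.
Without the tax, 184 − 6P = P + 142 gives 7P = 42, so P* = 6 and Q* = 148.
With the tax collected from buyers, demand (in seller-price terms) shifts: Qd = 184 − 6(P + 3.5).
New equilibrium: buyers pay 6.5, producers receive 3, Q = 145. (Wedge: Pb − Ps = 3.5.)
Burden on buyers: 0.5; on producers: 3. (They sum to 3.5.)

Buyers bear 0.5 per trip; producers bear 3 per trip.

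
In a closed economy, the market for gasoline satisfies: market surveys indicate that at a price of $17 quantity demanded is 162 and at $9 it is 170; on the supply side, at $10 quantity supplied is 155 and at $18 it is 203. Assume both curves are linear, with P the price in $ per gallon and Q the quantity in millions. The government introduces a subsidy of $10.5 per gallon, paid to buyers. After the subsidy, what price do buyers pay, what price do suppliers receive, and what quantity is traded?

Demand slope: (170 − 162)/(9 − 17) = -1, so Qd = 179 − P.
Supply slope: (203 − 155)/(18 − 10) = 6, so Qs = 6P + 95.
Without the subsidy, 179 − P = 6P + 95 gives 7P = 84, so P* = $12 and Q* = 167.
With a per-unit subsidy paid to buyers, each effectively pays P − 10.5, so demand becomes Qd = 179 − (P − 10.5).
Solving gives Q = 176 with buyers paying $3 and suppliers receiving $13.5 (the $10.5 wedge).

Buyers pay $3; suppliers receive $13.5; quantity = 176.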